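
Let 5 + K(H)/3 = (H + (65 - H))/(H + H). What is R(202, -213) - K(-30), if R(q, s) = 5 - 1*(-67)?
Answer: 361/4 ≈ 90.250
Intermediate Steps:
R(q, s) = 72 (R(q, s) = 5 + 67 = 72)
K(H) = -15 + 195/(2*H) (K(H) = -15 + 3*((H + (65 - H))/(H + H)) = -15 + 3*(65/((2*H))) = -15 + 3*(65*(1/(2*H))) = -15 + 3*(65/(2*H)) = -15 + 195/(2*H))
R(202, -213) - K(-30) = 72 - (-15 + (195/2)/(-30)) = 72 - (-15 + (195/2)*(-1/30)) = 72 - (-15 - 13/4) = 72 - 1*(-73/4) = 72 + 73/4 = 361/4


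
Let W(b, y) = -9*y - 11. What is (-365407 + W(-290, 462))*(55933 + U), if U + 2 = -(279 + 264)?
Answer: -20470075488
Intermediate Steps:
W(b, y) = -11 - 9*y
U = -545 (U = -2 - (279 + 264) = -2 - 1*543 = -2 - 543 = -545)
(-365407 + W(-290, 462))*(55933 + U) = (-365407 + (-11 - 9*462))*(55933 - 545) = (-365407 + (-11 - 4158))*55388 = (-365407 - 4169)*55388 = -369576*55388 = -20470075488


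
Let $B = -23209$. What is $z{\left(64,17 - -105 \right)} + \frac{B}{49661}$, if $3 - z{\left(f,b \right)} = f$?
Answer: $- \frac{3052530}{49661} \approx -61.467$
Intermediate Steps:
$z{\left(f,b \right)} = 3 - f$
$z{\left(64,17 - -105 \right)} + \frac{B}{49661} = \left(3 - 64\right) - \frac{23209}{49661} = -61 - \frac{23209}{49661} = - \frac{3052530}{49661}$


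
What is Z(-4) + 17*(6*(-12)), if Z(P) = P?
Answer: -1228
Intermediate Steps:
Z(-4) + 17*(6*(-12)) = -4 + 17*(6*(-12)) = -4 + 17*(-72) = -4 - 1224 = -1228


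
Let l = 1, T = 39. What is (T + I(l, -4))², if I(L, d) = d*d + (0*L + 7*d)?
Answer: 729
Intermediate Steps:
I(L, d) = d² + 7*d (I(L, d) = d² + (0 + 7*d) = d² + 7*d)
(T + I(l, -4))² = (39 - 4*(7 - 4))² = (39 - 4*3)² = (39 - 12)² = 27² = 729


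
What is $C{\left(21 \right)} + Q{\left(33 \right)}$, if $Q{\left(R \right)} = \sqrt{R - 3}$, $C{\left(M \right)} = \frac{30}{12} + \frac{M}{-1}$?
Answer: $- \frac{37}{2} + \sqrt{30} \approx -13.023$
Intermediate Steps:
$C{\left(M \right)} = \frac{5}{2} - M$ ($C{\left(M \right)} = 30 \cdot \frac{1}{12} + M \left(-1\right) = \frac{5}{2} - M$)
$Q{\left(R \right)} = \sqrt{-3 + R}$
$C{\left(21 \right)} + Q{\left(33 \right)} = \left(\frac{5}{2} - 21\right) + \sqrt{-3 + 33} = \left(\frac{5}{2} - 21\right) + \sqrt{30} = - \frac{37}{2} + \sqrt{30}$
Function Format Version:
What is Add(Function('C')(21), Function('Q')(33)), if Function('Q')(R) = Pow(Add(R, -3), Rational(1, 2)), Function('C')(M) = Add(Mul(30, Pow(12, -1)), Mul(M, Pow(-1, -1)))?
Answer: Add(Rational(-37, 2), Pow(30, Rational(1, 2))) ≈ -13.023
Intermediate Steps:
Function('C')(M) = Add(Rational(5, 2), Mul(-1, M)) (Function('C')(M) = Add(Mul(30, Rational(1, 12)), Mul(M, -1)) = Add(Rational(5, 2), Mul(-1, M)))
Function('Q')(R) = Pow(Add(-3, R), Rational(1, 2))
Add(Function('C')(21), Function('Q')(33)) = Add(Add(Rational(5, 2), Mul(-1, 21)), Pow(Add(-3, 33), Rational(1, 2))) = Add(Add(Rational(5, 2), -21), Pow(30, Rational(1, 2))) = Add(Rational(-37, 2), Pow(30, Rational(1, 2)))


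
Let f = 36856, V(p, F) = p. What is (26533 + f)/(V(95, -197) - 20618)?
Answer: -63389/20523 ≈ -3.0887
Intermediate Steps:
(26533 + f)/(V(95, -197) - 20618) = (26533 + 36856)/(95 - 20618) = 63389/(-20523) = 63389*(-1/20523) = -63389/20523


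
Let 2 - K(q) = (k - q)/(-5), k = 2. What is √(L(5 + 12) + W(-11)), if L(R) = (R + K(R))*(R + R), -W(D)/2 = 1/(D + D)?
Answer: 3*√7315/11 ≈ 23.326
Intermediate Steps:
W(D) = -1/D (W(D) = -2/(D + D) = -2*1/(2*D) = -1/D)
K(q) = 12/5 - q/5 (K(q) = 2 - (2 - q)/(-5) = 2 - (2 - q)*(-1)/5 = 2 - (-⅖ + q/5) = 2 + (⅖ - q/5) = 12/5 - q/5)
L(R) = 2*R*(12/5 + 4*R/5) (L(R) = (R + (12/5 - R/5))*(R + R) = (12/5 + 4*R/5)*(2*R) = 2*R*(12/5 + 4*R/5))
√(L(5 + 12) + W(-11)) = √(8*(5 + 12)*(3 + (5 + 12))/5 - 1/(-11)) = √((8/5)*17*(3 + 17) - 1*(-1/11)) = √((8/5)*17*20 + 1/11) = √(544 + 1/11) = √(5985/11) = 3*√7315/11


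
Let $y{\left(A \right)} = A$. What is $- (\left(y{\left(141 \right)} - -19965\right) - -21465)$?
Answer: $-41571$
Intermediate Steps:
$- (\left(y{\left(141 \right)} - -19965\right) - -21465) = - (\left(141 - -19965\right) - -21465) = - (\left(141 + 19965\right) + 21465) = - (20106 + 21465) = \left(-1\right) 41571 = -41571$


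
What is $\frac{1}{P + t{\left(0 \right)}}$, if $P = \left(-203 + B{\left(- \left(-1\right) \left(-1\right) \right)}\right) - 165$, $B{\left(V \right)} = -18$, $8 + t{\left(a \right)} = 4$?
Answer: $- \frac{1}{390} \approx -0.0025641$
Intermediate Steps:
$t{\left(a \right)} = -4$ ($t{\left(a \right)} = -8 + 4 = -4$)
$P = -386$ ($P = \left(-203 - 18\right) - 165 = -221 - 165 = -386$)
$\frac{1}{P + t{\left(0 \right)}} = \frac{1}{-386 - 4} = \frac{1}{-390} = - \frac{1}{390}$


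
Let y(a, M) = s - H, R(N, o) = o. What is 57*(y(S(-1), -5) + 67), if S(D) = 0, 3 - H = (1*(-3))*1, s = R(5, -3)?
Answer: 3306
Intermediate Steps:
s = -3
H = 6 (H = 3 - 1*(-3) = 3 + 3 = 6)
y(a, M) = -9 (y(a, M) = -3 - 1*6 = -3 - 6 = -9)
57*(y(S(-1), -5) + 67) = 57*(-9 + 67) = 57*58 = 3306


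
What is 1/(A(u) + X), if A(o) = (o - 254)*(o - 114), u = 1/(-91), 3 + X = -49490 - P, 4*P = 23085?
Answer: -33124/871300517 ≈ -3.8017e-5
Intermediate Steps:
P = 23085/4 (P = (¼)*23085 = 23085/4 ≈ 5771.3)
X = -221057/4 (X = -3 + (-49490 - 1*23085/4) = -3 + (-49490 - 23085/4) = -3 - 221045/4 = -221057/4 ≈ -55264.)
u = -1/91 ≈ -0.010989
A(o) = (-254 + o)*(-114 + o)
1/(A(u) + X) = 1/((28956 + (-1/91)² - 368*(-1/91)) - 221057/4) = 1/((28956 + 1/8281 + 368/91) - 221057/4) = 1/(239818125/8281 - 221057/4) = 1/(-871300517/33124) = -33124/871300517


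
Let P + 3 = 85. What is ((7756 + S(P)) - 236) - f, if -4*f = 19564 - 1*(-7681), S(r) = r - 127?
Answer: 57145/4 ≈ 14286.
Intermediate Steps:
P = 82 (P = -3 + 85 = 82)
S(r) = -127 + r
f = -27245/4 (f = -(19564 - 1*(-7681))/4 = -(19564 + 7681)/4 = -¼*27245 = -27245/4 ≈ -6811.3)
((7756 + S(P)) - 236) - f = ((7756 + (-127 + 82)) - 236) - 1*(-27245/4) = ((7756 - 45) - 236) + 27245/4 = (7711 - 236) + 27245/4 = 7475 + 27245/4 = 57145/4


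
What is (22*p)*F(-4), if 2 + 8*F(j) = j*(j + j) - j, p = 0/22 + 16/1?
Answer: 1496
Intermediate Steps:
p = 16 (p = 0*(1/22) + 16*1 = 0 + 16 = 16)
F(j) = -¼ - j/8 + j²/4 (F(j) = -¼ + (j*(j + j) - j)/8 = -¼ + (j*(2*j) - j)/8 = -¼ + (2*j² - j)/8 = -¼ + (-j + 2*j²)/8 = -¼ + (-j/8 + j²/4) = -¼ - j/8 + j²/4)
(22*p)*F(-4) = (22*16)*(-¼ - ⅛*(-4) + (¼)*(-4)²) = 352*(-¼ + ½ + (¼)*16) = 352*(-¼ + ½ + 4) = 352*(17/4) = 1496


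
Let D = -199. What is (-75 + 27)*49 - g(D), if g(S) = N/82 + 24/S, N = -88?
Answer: -19180228/8159 ≈ -2350.8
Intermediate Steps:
g(S) = -44/41 + 24/S (g(S) = -88/82 + 24/S = -88*1/82 + 24/S = -44/41 + 24/S)
(-75 + 27)*49 - g(D) = (-75 + 27)*49 - (-44/41 + 24/(-199)) = -48*49 - (-44/41 + 24*(-1/199)) = -2352 - (-44/41 - 24/199) = -2352 - 1*(-9740/8159) = -2352 + 9740/8159 = -19180228/8159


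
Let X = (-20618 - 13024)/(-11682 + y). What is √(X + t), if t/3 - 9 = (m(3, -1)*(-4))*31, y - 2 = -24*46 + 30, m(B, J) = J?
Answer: 2*√83331903/911 ≈ 20.041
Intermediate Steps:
y = -1072 (y = 2 + (-24*46 + 30) = 2 + (-1104 + 30) = 2 - 1074 = -1072)
X = 2403/911 (X = (-20618 - 13024)/(-11682 - 1072) = -33642/(-12754) = -33642*(-1/12754) = 2403/911 ≈ 2.6378)
t = 399 (t = 27 + 3*(-1*(-4)*31) = 27 + 3*(4*31) = 27 + 3*124 = 27 + 372 = 399)
√(X + t) = √(2403/911 + 399) = √(365892/911) = 2*√83331903/911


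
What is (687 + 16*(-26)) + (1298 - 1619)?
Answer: -50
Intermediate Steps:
(687 + 16*(-26)) + (1298 - 1619) = (687 - 416) - 321 = 271 - 321 = -50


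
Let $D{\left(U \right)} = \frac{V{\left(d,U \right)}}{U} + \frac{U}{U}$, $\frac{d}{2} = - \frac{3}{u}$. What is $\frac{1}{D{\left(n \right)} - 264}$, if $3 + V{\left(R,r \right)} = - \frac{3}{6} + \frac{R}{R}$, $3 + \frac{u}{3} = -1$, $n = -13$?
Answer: $- \frac{26}{6833} \approx -0.0038051$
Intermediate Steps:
$u = -12$ ($u = -9 + 3 \left(-1\right) = -9 - 3 = -12$)
$d = \frac{1}{2}$ ($d = 2 \left(- \frac{3}{-12}\right) = 2 \left(\left(-3\right) \left(- \frac{1}{12}\right)\right) = 2 \cdot \frac{1}{4} = \frac{1}{2} \approx 0.5$)
$V{\left(R,r \right)} = - \frac{5}{2}$ ($V{\left(R,r \right)} = -3 + \left(- \frac{3}{6} + \frac{R}{R}\right) = -3 + \left(\left(-3\right) \frac{1}{6} + 1\right) = -3 + \left(- \frac{1}{2} + 1\right) = -3 + \frac{1}{2} = - \frac{5}{2}$)
$D{\left(U \right)} = 1 - \frac{5}{2 U}$ ($D{\left(U \right)} = - \frac{5}{2 U} + \frac{U}{U} = - \frac{5}{2 U} + 1 = 1 - \frac{5}{2 U}$)
$\frac{1}{D{\left(n \right)} - 264} = \frac{1}{\frac{- \frac{5}{2} - 13}{-13} - 264} = \frac{1}{\left(- \frac{1}{13}\right) \left(- \frac{31}{2}\right) - 264} = \frac{1}{\frac{31}{26} - 264} = \frac{1}{- \frac{6833}{26}} = - \frac{26}{6833}$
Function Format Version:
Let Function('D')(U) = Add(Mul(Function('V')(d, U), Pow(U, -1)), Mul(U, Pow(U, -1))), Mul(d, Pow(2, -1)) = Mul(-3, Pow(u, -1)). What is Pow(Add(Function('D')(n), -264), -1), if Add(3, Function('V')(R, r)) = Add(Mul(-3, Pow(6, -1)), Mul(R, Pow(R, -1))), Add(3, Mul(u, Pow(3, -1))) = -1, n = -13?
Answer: Rational(-26, 6833) ≈ -0.0038051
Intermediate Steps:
u = -12 (u = Add(-9, Mul(3, -1)) = Add(-9, -3) = -12)
d = Rational(1, 2) (d = Mul(2, Mul(-3, Pow(-12, -1))) = Mul(2, Mul(-3, Rational(-1, 12))) = Mul(2, Rational(1, 4)) = Rational(1, 2) ≈ 0.50000)
Function('V')(R, r) = Rational(-5, 2) (Function('V')(R, r) = Add(-3, Add(Mul(-3, Pow(6, -1)), Mul(R, Pow(R, -1)))) = Add(-3, Add(Mul(-3, Rational(1, 6)), 1)) = Add(-3, Add(Rational(-1, 2), 1)) = Add(-3, Rational(1, 2)) = Rational(-5, 2))
Function('D')(U) = Add(1, Mul(Rational(-5, 2), Pow(U, -1))) (Function('D')(U) = Add(Mul(Rational(-5, 2), Pow(U, -1)), Mul(U, Pow(U, -1))) = Add(Mul(Rational(-5, 2), Pow(U, -1)), 1) = Add(1, Mul(Rational(-5, 2), Pow(U, -1))))
Pow(Add(Function('D')(n), -264), -1) = Pow(Add(Mul(Pow(-13, -1), Add(Rational(-5, 2), -13)), -264), -1) = Pow(Add(Mul(Rational(-1, 13), Rational(-31, 2)), -264), -1) = Pow(Add(Rational(31, 26), -264), -1) = Pow(Rational(-6833, 26), -1) = Rational(-26, 6833)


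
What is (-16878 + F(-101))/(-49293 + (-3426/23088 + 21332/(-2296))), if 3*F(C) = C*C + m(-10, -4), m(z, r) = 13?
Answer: 44638877920/163345292211 ≈ 0.27328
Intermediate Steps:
F(C) = 13/3 + C²/3 (F(C) = (C*C + 13)/3 = (C² + 13)/3 = (13 + C²)/3 = 13/3 + C²/3)
(-16878 + F(-101))/(-49293 + (-3426/23088 + 21332/(-2296))) = (-16878 + (13/3 + (⅓)*(-101)²))/(-49293 + (-3426/23088 + 21332/(-2296))) = (-16878 + (13/3 + (⅓)*10201))/(-49293 + (-3426*1/23088 + 21332*(-1/2296))) = (-16878 + (13/3 + 10201/3))/(-49293 + (-571/3848 - 5333/574)) = (-16878 + 10214/3)/(-49293 - 10424569/1104376) = -40420/(3*(-54448430737/1104376)) = -40420/3*(-1104376/54448430737) = 44638877920/163345292211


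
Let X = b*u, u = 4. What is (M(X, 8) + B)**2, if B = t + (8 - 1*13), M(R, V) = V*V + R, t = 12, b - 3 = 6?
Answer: 11449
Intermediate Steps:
b = 9 (b = 3 + 6 = 9)
X = 36 (X = 9*4 = 36)
M(R, V) = R + V**2 (M(R, V) = V**2 + R = R + V**2)
B = 7 (B = 12 + (8 - 1*13) = 12 + (8 - 13) = 12 - 5 = 7)
(M(X, 8) + B)**2 = ((36 + 8**2) + 7)**2 = ((36 + 64) + 7)**2 = (100 + 7)**2 = 107**2 = 11449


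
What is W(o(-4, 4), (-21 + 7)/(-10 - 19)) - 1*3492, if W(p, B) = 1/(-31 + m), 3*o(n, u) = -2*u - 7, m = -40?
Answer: -247933/71 ≈ -3492.0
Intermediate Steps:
o(n, u) = -7/3 - 2*u/3 (o(n, u) = (-2*u - 7)/3 = (-7 - 2*u)/3 = -7/3 - 2*u/3)
W(p, B) = -1/71 (W(p, B) = 1/(-31 - 40) = 1/(-71) = -1/71)
W(o(-4, 4), (-21 + 7)/(-10 - 19)) - 1*3492 = -1/71 - 1*3492 = -1/71 - 3492 = -247933/71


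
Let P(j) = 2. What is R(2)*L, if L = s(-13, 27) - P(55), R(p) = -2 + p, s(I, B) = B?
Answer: 0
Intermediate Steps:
L = 25 (L = 27 - 1*2 = 27 - 2 = 25)
R(2)*L = (-2 + 2)*25 = 0*25 = 0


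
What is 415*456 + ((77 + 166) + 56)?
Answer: 189539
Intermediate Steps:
415*456 + ((77 + 166) + 56) = 189240 + (243 + 56) = 189240 + 299 = 189539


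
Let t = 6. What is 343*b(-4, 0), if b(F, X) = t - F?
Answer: 3430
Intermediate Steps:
b(F, X) = 6 - F
343*b(-4, 0) = 343*(6 - 1*(-4)) = 343*(6 + 4) = 343*10 = 3430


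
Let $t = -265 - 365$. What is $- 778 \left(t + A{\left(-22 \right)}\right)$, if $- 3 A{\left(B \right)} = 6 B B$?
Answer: $1243244$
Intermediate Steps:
$t = -630$
$A{\left(B \right)} = - 2 B^{2}$ ($A{\left(B \right)} = - \frac{6 B B}{3} = - \frac{6 B^{2}}{3} = - 2 B^{2}$)
$- 778 \left(t + A{\left(-22 \right)}\right) = - 778 \left(-630 - 2 \left(-22\right)^{2}\right) = - 778 \left(-630 - 968\right) = \left(-778\right) \left(-1598\right) = 1243244$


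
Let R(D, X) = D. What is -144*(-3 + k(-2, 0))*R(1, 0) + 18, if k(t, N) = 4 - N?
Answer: -126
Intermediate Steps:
-144*(-3 + k(-2, 0))*R(1, 0) + 18 = -144*(-3 + (4 - 1*0)) + 18 = -144*(-3 + (4 + 0)) + 18 = -144*(-3 + 4) + 18 = -144 + 18 = -126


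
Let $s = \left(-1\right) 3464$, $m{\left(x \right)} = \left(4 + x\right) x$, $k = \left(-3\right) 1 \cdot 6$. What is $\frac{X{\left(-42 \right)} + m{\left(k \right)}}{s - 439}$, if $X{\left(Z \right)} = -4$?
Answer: $- \frac{248}{3903} \approx -0.063541$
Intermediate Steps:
$k = -18$ ($k = \left(-3\right) 6 = -18$)
$m{\left(x \right)} = x \left(4 + x\right)$
$s = -3464$
$\frac{X{\left(-42 \right)} + m{\left(k \right)}}{s - 439} = \frac{-4 - 18 \left(4 - 18\right)}{-3464 - 439} = \frac{-4 - -252}{-3903} = \left(-4 + 252\right) \left(- \frac{1}{3903}\right) = 248 \left(- \frac{1}{3903}\right) = - \frac{248}{3903}$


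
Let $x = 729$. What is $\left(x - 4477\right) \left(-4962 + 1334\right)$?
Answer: $13597744$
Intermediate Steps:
$\left(x - 4477\right) \left(-4962 + 1334\right) = \left(729 - 4477\right) \left(-4962 + 1334\right) = \left(-3748\right) \left(-3628\right) = 13597744$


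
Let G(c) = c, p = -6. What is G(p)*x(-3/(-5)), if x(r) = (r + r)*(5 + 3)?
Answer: -288/5 ≈ -57.600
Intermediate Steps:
x(r) = 16*r (x(r) = (2*r)*8 = 16*r)
G(p)*x(-3/(-5)) = -96*(-3/(-5)) = -96*(-3*(-⅕)) = -96*3/5 = -6*48/5 = -288/5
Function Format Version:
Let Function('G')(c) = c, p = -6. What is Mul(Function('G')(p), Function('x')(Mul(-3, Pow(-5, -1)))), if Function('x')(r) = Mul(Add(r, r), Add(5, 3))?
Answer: Rational(-288, 5) ≈ -57.600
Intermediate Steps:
Function('x')(r) = Mul(16, r) (Function('x')(r) = Mul(Mul(2, r), 8) = Mul(16, r))
Mul(Function('G')(p), Function('x')(Mul(-3, Pow(-5, -1)))) = Mul(-6, Mul(16, Mul(-3, Pow(-5, -1)))) = Mul(-6, Mul(16, Mul(-3, Rational(-1, 5)))) = Mul(-6, Mul(16, Rational(3, 5))) = Mul(-6, Rational(48, 5)) = Rational(-288, 5)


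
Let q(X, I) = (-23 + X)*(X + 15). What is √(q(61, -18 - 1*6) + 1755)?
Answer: √4643 ≈ 68.140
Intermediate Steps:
q(X, I) = (-23 + X)*(15 + X)
√(q(61, -18 - 1*6) + 1755) = √((-345 + 61² - 8*61) + 1755) = √((-345 + 3721 - 488) + 1755) = √(2888 + 1755) = √4643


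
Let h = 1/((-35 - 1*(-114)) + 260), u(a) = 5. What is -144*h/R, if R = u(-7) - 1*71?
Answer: 8/1243 ≈ 0.0064360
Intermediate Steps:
h = 1/339 (h = 1/((-35 + 114) + 260) = 1/(79 + 260) = 1/339 ≈ 0.0029499)
R = -66 (R = 5 - 1*71 = 5 - 71 = -66)
-144*h/R = -48/(113*(-66)) = -48*(-1)/(113*66) = -144*(-1/22374) = 8/1243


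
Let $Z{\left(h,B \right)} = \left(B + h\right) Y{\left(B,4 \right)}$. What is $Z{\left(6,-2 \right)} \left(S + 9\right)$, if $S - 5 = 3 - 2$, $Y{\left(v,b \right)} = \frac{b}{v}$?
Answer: $-120$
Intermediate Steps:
$Z{\left(h,B \right)} = \frac{4 \left(B + h\right)}{B}$ ($Z{\left(h,B \right)} = \left(B + h\right) \frac{4}{B} = \frac{4 \left(B + h\right)}{B}$)
$S = 6$ ($S = 5 + \left(3 - 2\right) = 5 + 1 = 6$)
$Z{\left(6,-2 \right)} \left(S + 9\right) = \left(4 + 4 \cdot 6 \frac{1}{-2}\right) \left(6 + 9\right) = \left(4 + 4 \cdot 6 \left(- \frac{1}{2}\right)\right) 15 = \left(4 - 12\right) 15 = \left(-8\right) 15 = -120$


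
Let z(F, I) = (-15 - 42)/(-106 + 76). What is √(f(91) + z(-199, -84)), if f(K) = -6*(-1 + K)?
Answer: I*√53810/10 ≈ 23.197*I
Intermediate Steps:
z(F, I) = 19/10 (z(F, I) = -57/(-30) = -57*(-1/30) = 19/10)
f(K) = 6 - 6*K
√(f(91) + z(-199, -84)) = √((6 - 6*91) + 19/10) = √((6 - 546) + 19/10) = √(-540 + 19/10) = √(-5381/10) = I*√53810/10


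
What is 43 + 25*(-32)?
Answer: -757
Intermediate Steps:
43 + 25*(-32) = 43 - 800 = -757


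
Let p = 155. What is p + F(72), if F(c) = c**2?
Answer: 5339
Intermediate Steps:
p + F(72) = 155 + 72**2 = 155 + 5184 = 5339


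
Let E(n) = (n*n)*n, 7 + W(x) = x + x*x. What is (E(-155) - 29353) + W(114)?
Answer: -3740125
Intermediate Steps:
W(x) = -7 + x + x² (W(x) = -7 + (x + x*x) = -7 + (x + x²) = -7 + x + x²)
E(n) = n³ (E(n) = n²*n = n³)
(E(-155) - 29353) + W(114) = ((-155)³ - 29353) + (-7 + 114 + 114²) = (-3723875 - 29353) + (-7 + 114 + 12996) = -3753228 + 13103 = -3740125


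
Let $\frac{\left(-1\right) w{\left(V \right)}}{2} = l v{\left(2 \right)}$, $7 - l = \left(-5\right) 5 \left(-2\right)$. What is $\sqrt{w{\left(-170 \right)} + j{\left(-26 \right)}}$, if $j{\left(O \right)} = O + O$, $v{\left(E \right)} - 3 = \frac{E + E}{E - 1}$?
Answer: $5 \sqrt{22} \approx 23.452$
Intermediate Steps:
$v{\left(E \right)} = 3 + \frac{2 E}{-1 + E}$ ($v{\left(E \right)} = 3 + \frac{E + E}{E - 1} = 3 + \frac{2 E}{-1 + E}$)
$j{\left(O \right)} = 2 O$
$l = -43$ ($l = 7 - \left(-5\right) 5 \left(-2\right) = 7 - \left(-25\right) \left(-2\right) = 7 - 50 = -43$)
$w{\left(V \right)} = 602$ ($w{\left(V \right)} = - 2 \left(- 43 \frac{-3 + 5 \cdot 2}{-1 + 2}\right) = - 2 \left(- 43 \frac{-3 + 10}{1}\right) = - 2 \left(- 43 \cdot 1 \cdot 7\right) = - 2 \left(\left(-43\right) 7\right) = \left(-2\right) \left(-301\right) = 602$)
$\sqrt{w{\left(-170 \right)} + j{\left(-26 \right)}} = \sqrt{602 + 2 \left(-26\right)} = \sqrt{602 - 52} = \sqrt{550} = 5 \sqrt{22}$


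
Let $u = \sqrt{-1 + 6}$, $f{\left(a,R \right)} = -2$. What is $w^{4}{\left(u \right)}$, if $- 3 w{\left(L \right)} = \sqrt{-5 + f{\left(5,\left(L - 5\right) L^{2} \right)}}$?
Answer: $\frac{49}{81} \approx 0.60494$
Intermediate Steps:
$u = \sqrt{5} \approx 2.2361$
$w{\left(L \right)} = - \frac{i \sqrt{7}}{3}$ ($w{\left(L \right)} = - \frac{\sqrt{-5 - 2}}{3} = - \frac{\sqrt{-7}}{3} = - \frac{i \sqrt{7}}{3}$)
$w^{4}{\left(u \right)} = \left(- \frac{i \sqrt{7}}{3}\right)^{4} = \frac{49}{81}$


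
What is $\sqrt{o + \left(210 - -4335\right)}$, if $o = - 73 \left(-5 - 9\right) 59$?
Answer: $\sqrt{64843} \approx 254.64$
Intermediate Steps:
$o = 60298$ ($o = - 73 \left(-5 - 9\right) 59 = \left(-73\right) \left(-14\right) 59 = 1022 \cdot 59 = 60298$)
$\sqrt{o + \left(210 - -4335\right)} = \sqrt{60298 + \left(210 - -4335\right)} = \sqrt{60298 + \left(210 + 4335\right)} = \sqrt{60298 + 4545} = \sqrt{64843}$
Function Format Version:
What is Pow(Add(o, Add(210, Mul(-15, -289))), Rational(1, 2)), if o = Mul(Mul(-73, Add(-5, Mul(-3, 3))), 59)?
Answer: Pow(64843, Rational(1, 2)) ≈ 254.64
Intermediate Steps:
o = 60298 (o = Mul(Mul(-73, Add(-5, -9)), 59) = Mul(Mul(-73, -14), 59) = Mul(1022, 59) = 60298)
Pow(Add(o, Add(210, Mul(-15, -289))), Rational(1, 2)) = Pow(Add(60298, Add(210, Mul(-15, -289))), Rational(1, 2)) = Pow(Add(60298, Add(210, 4335)), Rational(1, 2)) = Pow(Add(60298, 4545), Rational(1, 2)) = Pow(64843, Rational(1, 2))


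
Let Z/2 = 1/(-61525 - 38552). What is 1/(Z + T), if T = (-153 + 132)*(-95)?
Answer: 100077/199653613 ≈ 0.00050125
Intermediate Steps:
Z = -2/100077 (Z = 2/(-61525 - 38552) = 2/(-100077) = 2*(-1/100077) = -2/100077 ≈ -1.9985e-5)
T = 1995 (T = -21*(-95) = 1995)
1/(Z + T) = 1/(-2/100077 + 1995) = 1/(199653613/100077) = 100077/199653613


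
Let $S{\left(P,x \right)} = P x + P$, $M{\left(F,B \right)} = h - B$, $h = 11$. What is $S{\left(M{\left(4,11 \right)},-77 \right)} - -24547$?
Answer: $24547$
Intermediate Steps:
$M{\left(F,B \right)} = 11 - B$
$S{\left(P,x \right)} = P + P x$
$S{\left(M{\left(4,11 \right)},-77 \right)} - -24547 = \left(11 - 11\right) \left(1 - 77\right) - -24547 = \left(11 - 11\right) \left(-76\right) + 24547 = 0 \left(-76\right) + 24547 = 0 + 24547 = 24547$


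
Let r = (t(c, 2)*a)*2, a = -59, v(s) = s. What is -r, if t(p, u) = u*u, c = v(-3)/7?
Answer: 472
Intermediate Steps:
c = -3/7 ≈ -0.42857
t(p, u) = u**2
r = -472 (r = (2**2*(-59))*2 = (4*(-59))*2 = -236*2 = -472)
-r = -1*(-472) = 472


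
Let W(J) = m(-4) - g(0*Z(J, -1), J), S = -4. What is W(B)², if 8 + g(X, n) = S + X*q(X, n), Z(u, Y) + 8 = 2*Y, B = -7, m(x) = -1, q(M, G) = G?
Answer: 121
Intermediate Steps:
Z(u, Y) = -8 + 2*Y
g(X, n) = -12 + X*n (g(X, n) = -8 + (-4 + X*n) = -12 + X*n)
W(J) = 11 (W(J) = -1 - (-12 + (0*(-8 + 2*(-1)))*J) = -1 - (-12 + (0*(-8 - 2))*J) = -1 - (-12 + (0*(-10))*J) = -1 - (-12 + 0*J) = -1 - (-12 + 0) = -1 - 1*(-12) = -1 + 12 = 11)
W(B)² = 11² = 121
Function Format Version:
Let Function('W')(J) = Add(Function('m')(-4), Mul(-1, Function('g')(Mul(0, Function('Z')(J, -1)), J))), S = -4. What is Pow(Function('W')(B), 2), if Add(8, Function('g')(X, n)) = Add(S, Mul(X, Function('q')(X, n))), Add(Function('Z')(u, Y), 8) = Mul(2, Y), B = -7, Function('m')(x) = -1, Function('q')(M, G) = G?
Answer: 121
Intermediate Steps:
Function('Z')(u, Y) = Add(-8, Mul(2, Y))
Function('g')(X, n) = Add(-12, Mul(X, n)) (Function('g')(X, n) = Add(-8, Add(-4, Mul(X, n))) = Add(-12, Mul(X, n)))
Function('W')(J) = 11 (Function('W')(J) = Add(-1, Mul(-1, Add(-12, Mul(Mul(0, Add(-8, Mul(2, -1))), J)))) = Add(-1, Mul(-1, Add(-12, Mul(Mul(0, Add(-8, -2)), J)))) = Add(-1, Mul(-1, Add(-12, Mul(Mul(0, -10), J)))) = Add(-1, Mul(-1, Add(-12, Mul(0, J)))) = Add(-1, Mul(-1, Add(-12, 0))) = Add(-1, Mul(-1, -12)) = Add(-1, 12) = 11)
Pow(Function('W')(B), 2) = Pow(11, 2) = 121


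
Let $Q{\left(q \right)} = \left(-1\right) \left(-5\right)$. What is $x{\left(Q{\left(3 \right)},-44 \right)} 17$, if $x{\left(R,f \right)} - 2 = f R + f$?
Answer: $-4454$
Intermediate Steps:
$Q{\left(q \right)} = 5$
$x{\left(R,f \right)} = 2 + f + R f$ ($x{\left(R,f \right)} = 2 + \left(f R + f\right) = 2 + \left(R f + f\right) = 2 + \left(f + R f\right) = 2 + f + R f$)
$x{\left(Q{\left(3 \right)},-44 \right)} 17 = \left(2 - 44 + 5 \left(-44\right)\right) 17 = \left(2 - 44 - 220\right) 17 = \left(-262\right) 17 = -4454$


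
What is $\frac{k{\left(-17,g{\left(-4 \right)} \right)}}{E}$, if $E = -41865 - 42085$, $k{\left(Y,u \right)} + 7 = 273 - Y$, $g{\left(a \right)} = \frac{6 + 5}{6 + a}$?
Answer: $- \frac{283}{83950} \approx -0.0033711$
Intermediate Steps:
$g{\left(a \right)} = \frac{11}{6 + a}$
$k{\left(Y,u \right)} = 266 - Y$ ($k{\left(Y,u \right)} = -7 - \left(-273 + Y\right) = 266 - Y$)
$E = -83950$
$\frac{k{\left(-17,g{\left(-4 \right)} \right)}}{E} = \frac{266 - -17}{-83950} = \left(266 + 17\right) \left(- \frac{1}{83950}\right) = 283 \left(- \frac{1}{83950}\right) = - \frac{283}{83950}$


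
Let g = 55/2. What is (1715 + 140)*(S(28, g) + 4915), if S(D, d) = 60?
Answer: 9228625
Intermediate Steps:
g = 55/2 (g = 55*(½) = 55/2 ≈ 27.500)
(1715 + 140)*(S(28, g) + 4915) = (1715 + 140)*(60 + 4915) = 1855*4975 = 9228625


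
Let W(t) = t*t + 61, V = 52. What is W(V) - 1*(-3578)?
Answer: 6343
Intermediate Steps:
W(t) = 61 + t² (W(t) = t² + 61 = 61 + t²)
W(V) - 1*(-3578) = (61 + 52²) - 1*(-3578) = (61 + 2704) + 3578 = 2765 + 3578 = 6343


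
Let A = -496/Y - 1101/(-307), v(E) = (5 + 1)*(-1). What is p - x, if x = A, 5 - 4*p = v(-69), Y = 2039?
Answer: -1484965/2503892 ≈ -0.59306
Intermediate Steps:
v(E) = -6 (v(E) = 6*(-1) = -6)
p = 11/4 (p = 5/4 - ¼*(-6) = 5/4 + 3/2 = 11/4 ≈ 2.7500)
A = 2092667/625973 (A = -496/2039 - 1101/(-307) = -496*1/2039 - 1101*(-1/307) = -496/2039 + 1101/307 = 2092667/625973 ≈ 3.3431)
x = 2092667/625973 ≈ 3.3431
p - x = 11/4 - 1*2092667/625973 = 11/4 - 2092667/625973 = -1484965/2503892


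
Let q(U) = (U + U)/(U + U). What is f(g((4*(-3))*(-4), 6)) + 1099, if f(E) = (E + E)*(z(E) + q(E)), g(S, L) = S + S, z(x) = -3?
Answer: 715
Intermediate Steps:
q(U) = 1 (q(U) = (2*U)/((2*U)) = (2*U)*(1/(2*U)) = 1)
g(S, L) = 2*S
f(E) = -4*E (f(E) = (E + E)*(-3 + 1) = (2*E)*(-2) = -4*E)
f(g((4*(-3))*(-4), 6)) + 1099 = -8*(4*(-3))*(-4) + 1099 = -8*(-12*(-4)) + 1099 = -8*48 + 1099 = -4*96 + 1099 = -384 + 1099 = 715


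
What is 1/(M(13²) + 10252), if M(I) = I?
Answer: 1/10421 ≈ 9.5960e-5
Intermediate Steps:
1/(M(13²) + 10252) = 1/(13² + 10252) = 1/(169 + 10252) = 1/10421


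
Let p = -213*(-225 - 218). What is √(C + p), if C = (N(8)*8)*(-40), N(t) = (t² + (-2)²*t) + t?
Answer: √61079 ≈ 247.14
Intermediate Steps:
p = 94359 (p = -213*(-443) = 94359)
N(t) = t² + 5*t (N(t) = (t² + 4*t) + t = t² + 5*t)
C = -33280 (C = ((8*(5 + 8))*8)*(-40) = ((8*13)*8)*(-40) = (104*8)*(-40) = 832*(-40) = -33280)
√(C + p) = √(-33280 + 94359) = √61079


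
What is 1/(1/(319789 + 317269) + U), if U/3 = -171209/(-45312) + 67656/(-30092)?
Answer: 36193619546368/166144190431227 ≈ 0.21784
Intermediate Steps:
U = 521598139/113627392 (U = 3*(-171209/(-45312) + 67656/(-30092)) = 3*(-171209*(-1/45312) + 67656*(-1/30092)) = 3*(171209/45312 - 16914/7523) = 3*(521598139/340882176) = 521598139/113627392 ≈ 4.5904)
1/(1/(319789 + 317269) + U) = 1/(1/(319789 + 317269) + 521598139/113627392) = 1/(1/637058 + 521598139/113627392) = 1/(166144190431227/36193619546368) = 36193619546368/166144190431227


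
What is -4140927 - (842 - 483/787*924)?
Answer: -3259125911/787 ≈ -4.1412e+6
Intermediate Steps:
-4140927 - (842 - 483/787*924) = -4140927 - (842 - 446292/787) = -4140927 - 1*216362/787 = -4140927 - 216362/787 = -3259125911/787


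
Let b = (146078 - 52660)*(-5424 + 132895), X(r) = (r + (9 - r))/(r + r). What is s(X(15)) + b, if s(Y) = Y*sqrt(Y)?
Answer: 11908085878 + 3*sqrt(30)/100 ≈ 1.1908e+10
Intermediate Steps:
X(r) = 9/(2*r) (X(r) = 9/((2*r)) = 9*(1/(2*r)) = 9/(2*r))
s(Y) = Y**(3/2)
b = 11908085878 (b = 93418*127471 = 11908085878)
s(X(15)) + b = ((9/2)/15)**(3/2) + 11908085878 = ((9/2)*(1/15))**(3/2) + 11908085878 = (3/10)**(3/2) + 11908085878 = 3*sqrt(30)/100 + 11908085878 = 11908085878 + 3*sqrt(30)/100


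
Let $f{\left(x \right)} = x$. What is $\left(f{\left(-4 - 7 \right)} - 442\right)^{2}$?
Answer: $205209$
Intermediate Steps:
$\left(f{\left(-4 - 7 \right)} - 442\right)^{2} = \left(\left(-4 - 7\right) - 442\right)^{2} = \left(-11 - 442\right)^{2} = \left(-453\right)^{2} = 205209$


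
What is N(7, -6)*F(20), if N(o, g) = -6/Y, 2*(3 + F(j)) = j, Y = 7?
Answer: -6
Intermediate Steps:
F(j) = -3 + j/2
N(o, g) = -6/7
N(7, -6)*F(20) = -6*(-3 + (1/2)*20)/7 = -6*(-3 + 10)/7 = -6/7*7 = -6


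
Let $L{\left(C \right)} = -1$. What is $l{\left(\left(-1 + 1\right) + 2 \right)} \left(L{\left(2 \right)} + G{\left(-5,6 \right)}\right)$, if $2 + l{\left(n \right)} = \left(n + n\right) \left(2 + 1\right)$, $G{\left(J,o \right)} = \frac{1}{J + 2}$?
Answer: $- \frac{40}{3} \approx -13.333$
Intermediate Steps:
$G{\left(J,o \right)} = \frac{1}{2 + J}$
$l{\left(n \right)} = -2 + 6 n$ ($l{\left(n \right)} = -2 + \left(n + n\right) \left(2 + 1\right) = -2 + 2 n 3 = -2 + 6 n$)
$l{\left(\left(-1 + 1\right) + 2 \right)} \left(L{\left(2 \right)} + G{\left(-5,6 \right)}\right) = \left(-2 + 6 \left(\left(-1 + 1\right) + 2\right)\right) \left(-1 + \frac{1}{2 - 5}\right) = \left(-2 + 6 \left(0 + 2\right)\right) \left(-1 + \frac{1}{-3}\right) = \left(-2 + 6 \cdot 2\right) \left(-1 - \frac{1}{3}\right) = \left(-2 + 12\right) \left(- \frac{4}{3}\right) = 10 \left(- \frac{4}{3}\right) = - \frac{40}{3}$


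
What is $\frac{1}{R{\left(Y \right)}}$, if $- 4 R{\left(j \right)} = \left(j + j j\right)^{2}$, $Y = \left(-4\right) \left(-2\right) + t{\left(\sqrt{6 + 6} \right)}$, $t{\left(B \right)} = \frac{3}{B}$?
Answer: $- \frac{1880512}{2198517123} + \frac{422144 \sqrt{3}}{2198517123} \approx -0.00052278$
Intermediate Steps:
$Y = 8 + \frac{\sqrt{3}}{2}$ ($Y = \left(-4\right) \left(-2\right) + \frac{3}{\sqrt{6 + 6}} = 8 + \frac{3}{\sqrt{12}} = 8 + \frac{3}{2 \sqrt{3}} = 8 + 3 \frac{\sqrt{3}}{6} = 8 + \frac{\sqrt{3}}{2} \approx 8.866$)
$R{\left(j \right)} = - \frac{\left(j + j^{2}\right)^{2}}{4}$ ($R{\left(j \right)} = - \frac{\left(j + j j\right)^{2}}{4} = - \frac{\left(j + j^{2}\right)^{2}}{4}$)
$\frac{1}{R{\left(Y \right)}} = \frac{1}{\left(- \frac{1}{4}\right) \left(8 + \frac{\sqrt{3}}{2}\right)^{2} \left(1 + \left(8 + \frac{\sqrt{3}}{2}\right)\right)^{2}} = \frac{1}{\left(- \frac{1}{4}\right) \left(8 + \frac{\sqrt{3}}{2}\right)^{2} \left(9 + \frac{\sqrt{3}}{2}\right)^{2}} = - \frac{4}{\left(8 + \frac{\sqrt{3}}{2}\right)^{2} \left(9 + \frac{\sqrt{3}}{2}\right)^{2}}$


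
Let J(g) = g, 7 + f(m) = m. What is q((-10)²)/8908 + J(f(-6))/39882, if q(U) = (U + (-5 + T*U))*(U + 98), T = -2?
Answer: -6097519/2612271 ≈ -2.3342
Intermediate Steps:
f(m) = -7 + m
q(U) = (-5 - U)*(98 + U) (q(U) = (U + (-5 - 2*U))*(U + 98) = (-5 - U)*(98 + U))
q((-10)²)/8908 + J(f(-6))/39882 = (-490 - ((-10)²)² - 103*(-10)²)/8908 + (-7 - 6)/39882 = (-490 - 1*100² - 103*100)*(1/8908) - 13*1/39882 = (-490 - 1*10000 - 10300)*(1/8908) - 13/39882 = (-490 - 10000 - 10300)*(1/8908) - 13/39882 = -20790*1/8908 - 13/39882 = -10395/4454 - 13/39882 = -6097519/2612271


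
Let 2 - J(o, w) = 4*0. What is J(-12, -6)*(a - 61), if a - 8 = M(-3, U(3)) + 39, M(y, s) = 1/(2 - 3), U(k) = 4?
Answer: -30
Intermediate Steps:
J(o, w) = 2 (J(o, w) = 2 - 4*0 = 2 - 1*0 = 2 + 0 = 2)
M(y, s) = -1 (M(y, s) = 1/(-1) = -1)
a = 46 (a = 8 + (-1 + 39) = 8 + 38 = 46)
J(-12, -6)*(a - 61) = 2*(46 - 61) = 2*(-15) = -30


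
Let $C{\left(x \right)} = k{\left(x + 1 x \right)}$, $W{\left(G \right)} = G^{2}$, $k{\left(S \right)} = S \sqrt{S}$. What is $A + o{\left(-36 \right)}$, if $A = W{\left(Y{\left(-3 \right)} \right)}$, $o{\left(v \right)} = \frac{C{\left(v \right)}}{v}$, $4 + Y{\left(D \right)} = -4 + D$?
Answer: $121 + 12 i \sqrt{2} \approx 121.0 + 16.971 i$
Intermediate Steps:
$Y{\left(D \right)} = -8 + D$ ($Y{\left(D \right)} = -4 + \left(-4 + D\right) = -8 + D$)
$k{\left(S \right)} = S^{\frac{3}{2}}$
$C{\left(x \right)} = 2 \sqrt{2} x^{\frac{3}{2}}$ ($C{\left(x \right)} = \left(x + 1 x\right)^{\frac{3}{2}} = \left(x + x\right)^{\frac{3}{2}} = \left(2 x\right)^{\frac{3}{2}} = 2 \sqrt{2} x^{\frac{3}{2}}$)
$o{\left(v \right)} = 2 \sqrt{2} \sqrt{v}$ ($o{\left(v \right)} = \frac{2 \sqrt{2} v^{\frac{3}{2}}}{v} = 2 \sqrt{2} \sqrt{v}$)
$A = 121$ ($A = \left(-8 - 3\right)^{2} = \left(-11\right)^{2} = 121$)
$A + o{\left(-36 \right)} = 121 + 2 \sqrt{2} \sqrt{-36} = 121 + 2 \sqrt{2} \cdot 6 i = 121 + 12 i \sqrt{2}$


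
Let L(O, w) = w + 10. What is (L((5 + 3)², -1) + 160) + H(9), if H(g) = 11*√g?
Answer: 202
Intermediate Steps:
L(O, w) = 10 + w
(L((5 + 3)², -1) + 160) + H(9) = ((10 - 1) + 160) + 11*√9 = (9 + 160) + 11*3 = 169 + 33 = 202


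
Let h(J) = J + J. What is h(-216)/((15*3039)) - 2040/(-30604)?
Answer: 2215902/38752315 ≈ 0.057181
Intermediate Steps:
h(J) = 2*J
h(-216)/((15*3039)) - 2040/(-30604) = (2*(-216))/((15*3039)) - 2040/(-30604) = -432/45585 - 2040*(-1/30604) = -432*1/45585 + 510/7651 = -48/5065 + 510/7651 = 2215902/38752315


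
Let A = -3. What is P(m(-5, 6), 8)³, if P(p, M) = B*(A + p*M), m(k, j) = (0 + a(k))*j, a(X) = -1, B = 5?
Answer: -16581375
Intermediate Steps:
m(k, j) = -j (m(k, j) = (0 - 1)*j = -j)
P(p, M) = -15 + 5*M*p (P(p, M) = 5*(-3 + p*M) = 5*(-3 + M*p) = -15 + 5*M*p)
P(m(-5, 6), 8)³ = (-15 + 5*8*(-1*6))³ = (-15 + 5*8*(-6))³ = (-15 - 240)³ = (-255)³ = -16581375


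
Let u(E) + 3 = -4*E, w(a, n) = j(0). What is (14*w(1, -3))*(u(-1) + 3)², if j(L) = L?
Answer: 0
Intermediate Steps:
w(a, n) = 0
u(E) = -3 - 4*E
(14*w(1, -3))*(u(-1) + 3)² = (14*0)*((-3 - 4*(-1)) + 3)² = 0*((-3 + 4) + 3)² = 0*(1 + 3)² = 0*4² = 0*16 = 0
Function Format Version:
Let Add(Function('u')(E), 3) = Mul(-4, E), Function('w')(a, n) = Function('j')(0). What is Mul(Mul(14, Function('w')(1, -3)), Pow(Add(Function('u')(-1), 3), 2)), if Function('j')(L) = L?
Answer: 0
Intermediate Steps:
Function('w')(a, n) = 0
Function('u')(E) = Add(-3, Mul(-4, E))
Mul(Mul(14, Function('w')(1, -3)), Pow(Add(Function('u')(-1), 3), 2)) = Mul(Mul(14, 0), Pow(Add(Add(-3, Mul(-4, -1)), 3), 2)) = Mul(0, Pow(Add(Add(-3, 4), 3), 2)) = Mul(0, Pow(Add(1, 3), 2)) = Mul(0, Pow(4, 2)) = Mul(0, 16) = 0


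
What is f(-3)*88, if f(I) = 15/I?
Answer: -440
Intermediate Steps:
f(-3)*88 = (15/(-3))*88 = (15*(-⅓))*88 = -5*88 = -440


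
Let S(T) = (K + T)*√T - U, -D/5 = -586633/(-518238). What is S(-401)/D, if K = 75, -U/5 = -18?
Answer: 9328284/586633 + 168945588*I*√401/2933165 ≈ 15.901 + 1153.4*I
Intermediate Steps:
U = 90 (U = -5*(-18) = 90)
D = -2933165/518238 (D = -(-2933165)/(-518238) = -(-2933165)*(-1)/518238 = -5*586633/518238 = -2933165/518238 ≈ -5.6599)
S(T) = -90 + √T*(75 + T) (S(T) = (75 + T)*√T - 1*90 = √T*(75 + T) - 90 = -90 + √T*(75 + T))
S(-401)/D = (-90 + (-401)^(3/2) + 75*√(-401))/(-2933165/518238) = (-90 - 401*I*√401 + 75*(I*√401))*(-518238/2933165) = (-90 - 401*I*√401 + 75*I*√401)*(-518238/2933165) = (-90 - 326*I*√401)*(-518238/2933165) = 9328284/586633 + 168945588*I*√401/2933165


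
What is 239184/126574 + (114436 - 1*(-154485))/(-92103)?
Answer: -6004421351/5828922561 ≈ -1.0301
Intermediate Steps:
239184/126574 + (114436 - 1*(-154485))/(-92103) = 239184*(1/126574) + (114436 + 154485)*(-1/92103) = 119592/63287 + 268921*(-1/92103) = 119592/63287 - 268921/92103 = -6004421351/5828922561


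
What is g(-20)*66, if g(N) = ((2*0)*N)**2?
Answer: 0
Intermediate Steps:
g(N) = 0 (g(N) = (0*N)**2 = 0**2 = 0)
g(-20)*66 = 0*66 = 0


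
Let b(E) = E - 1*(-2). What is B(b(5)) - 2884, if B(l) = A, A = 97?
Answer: -2787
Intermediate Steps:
b(E) = 2 + E (b(E) = E + 2 = 2 + E)
B(l) = 97
B(b(5)) - 2884 = 97 - 2884 = -2787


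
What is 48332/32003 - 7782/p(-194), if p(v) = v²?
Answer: 784987903/602232454 ≈ 1.3035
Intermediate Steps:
48332/32003 - 7782/p(-194) = 48332/32003 - 7782/((-194)²) = 48332*(1/32003) - 7782/37636 = 48332/32003 - 7782*1/37636 = 48332/32003 - 3891/18818 = 784987903/602232454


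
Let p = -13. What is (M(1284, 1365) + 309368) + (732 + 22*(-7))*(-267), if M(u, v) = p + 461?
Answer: 155490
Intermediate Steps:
M(u, v) = 448 (M(u, v) = -13 + 461 = 448)
(M(1284, 1365) + 309368) + (732 + 22*(-7))*(-267) = (448 + 309368) + (732 + 22*(-7))*(-267) = 309816 + (732 - 154)*(-267) = 309816 + 578*(-267) = 309816 - 154326 = 155490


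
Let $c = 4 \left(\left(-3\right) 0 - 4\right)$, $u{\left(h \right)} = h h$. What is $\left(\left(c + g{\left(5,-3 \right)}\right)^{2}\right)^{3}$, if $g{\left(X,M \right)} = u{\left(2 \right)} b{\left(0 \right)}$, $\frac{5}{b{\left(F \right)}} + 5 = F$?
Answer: $64000000$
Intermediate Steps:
$b{\left(F \right)} = \frac{5}{-5 + F}$
$u{\left(h \right)} = h^{2}$
$g{\left(X,M \right)} = -4$ ($g{\left(X,M \right)} = 2^{2} \frac{5}{-5 + 0} = 4 \frac{5}{-5} = 4 \cdot 5 \left(- \frac{1}{5}\right) = 4 \left(-1\right) = -4$)
$c = -16$ ($c = 4 \left(0 - 4\right) = 4 \left(-4\right) = -16$)
$\left(\left(c + g{\left(5,-3 \right)}\right)^{2}\right)^{3} = \left(\left(-16 - 4\right)^{2}\right)^{3} = \left(\left(-20\right)^{2}\right)^{3} = 400^{3} = 64000000$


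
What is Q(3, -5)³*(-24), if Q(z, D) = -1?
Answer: 24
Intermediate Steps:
Q(3, -5)³*(-24) = (-1)³*(-24) = -1*(-24) = 24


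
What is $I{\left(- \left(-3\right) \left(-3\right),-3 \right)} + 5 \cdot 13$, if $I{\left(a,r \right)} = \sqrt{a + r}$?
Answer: $65 + 2 i \sqrt{3} \approx 65.0 + 3.4641 i$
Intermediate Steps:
$I{\left(- \left(-3\right) \left(-3\right),-3 \right)} + 5 \cdot 13 = \sqrt{- \left(-3\right) \left(-3\right) - 3} + 5 \cdot 13 = \sqrt{\left(-1\right) 9 - 3} + 65 = \sqrt{-9 - 3} + 65 = \sqrt{-12} + 65 = 2 i \sqrt{3} + 65 = 65 + 2 i \sqrt{3}$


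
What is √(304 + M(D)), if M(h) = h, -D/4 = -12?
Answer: 4*√22 ≈ 18.762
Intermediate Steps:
D = 48 (D = -4*(-12) = 48)
√(304 + M(D)) = √(304 + 48) = √352 = 4*√22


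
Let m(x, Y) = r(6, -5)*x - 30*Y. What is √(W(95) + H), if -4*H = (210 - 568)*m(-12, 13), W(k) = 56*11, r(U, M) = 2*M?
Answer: I*√23549 ≈ 153.46*I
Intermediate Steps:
m(x, Y) = -30*Y - 10*x (m(x, Y) = (2*(-5))*x - 30*Y = -10*x - 30*Y = -30*Y - 10*x)
W(k) = 616
H = -24165 (H = -(210 - 568)*(-30*13 - 10*(-12))/4 = -(-179)*(-390 + 120)/2 = -(-179)*(-270)/2 = -¼*96660 = -24165)
√(W(95) + H) = √(616 - 24165) = √(-23549) = I*√23549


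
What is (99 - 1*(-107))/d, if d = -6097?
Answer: -206/6097 ≈ -0.033787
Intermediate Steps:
(99 - 1*(-107))/d = (99 - 1*(-107))/(-6097) = (99 + 107)*(-1/6097) = 206*(-1/6097) = -206/6097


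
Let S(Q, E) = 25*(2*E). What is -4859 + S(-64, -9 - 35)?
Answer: -7059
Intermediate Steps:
S(Q, E) = 50*E
-4859 + S(-64, -9 - 35) = -4859 + 50*(-9 - 35) = -4859 + 50*(-44) = -4859 - 2200 = -7059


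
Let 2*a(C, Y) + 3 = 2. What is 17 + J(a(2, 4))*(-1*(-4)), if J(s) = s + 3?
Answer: 27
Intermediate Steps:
a(C, Y) = -1/2 (a(C, Y) = -3/2 + (1/2)*2 = -3/2 + 1 = -1/2)
J(s) = 3 + s
17 + J(a(2, 4))*(-1*(-4)) = 17 + (3 - 1/2)*(-1*(-4)) = 17 + (5/2)*4 = 17 + 10 = 27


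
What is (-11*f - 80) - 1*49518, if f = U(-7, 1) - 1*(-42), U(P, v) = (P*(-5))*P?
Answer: -47365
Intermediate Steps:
U(P, v) = -5*P² (U(P, v) = (-5*P)*P = -5*P²)
f = -203 (f = -5*(-7)² - 1*(-42) = -5*49 + 42 = -245 + 42 = -203)
(-11*f - 80) - 1*49518 = (-11*(-203) - 80) - 1*49518 = (2233 - 80) - 49518 = 2153 - 49518 = -47365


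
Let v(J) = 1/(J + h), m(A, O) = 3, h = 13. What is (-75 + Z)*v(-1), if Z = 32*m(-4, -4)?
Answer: 7/4 ≈ 1.7500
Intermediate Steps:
Z = 96 (Z = 32*3 = 96)
v(J) = 1/(13 + J) (v(J) = 1/(J + 13) = 1/(13 + J))
(-75 + Z)*v(-1) = (-75 + 96)/(13 - 1) = 21/12 = 21*(1/12) = 7/4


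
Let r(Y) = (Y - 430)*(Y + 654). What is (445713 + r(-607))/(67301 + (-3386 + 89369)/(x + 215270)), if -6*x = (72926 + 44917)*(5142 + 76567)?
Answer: 1273961294835086/215981069378423 ≈ 5.8985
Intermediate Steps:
r(Y) = (-430 + Y)*(654 + Y)
x = -3209611229/2 (x = -(72926 + 44917)*(5142 + 76567)/6 = -39281*81709/2 = -1/6*9628833687 = -3209611229/2 ≈ -1.6048e+9)
(445713 + r(-607))/(67301 + (-3386 + 89369)/(x + 215270)) = (445713 + (-281220 + (-607)**2 + 224*(-607)))/(67301 + (-3386 + 89369)/(-3209611229/2 + 215270)) = (445713 + (-281220 + 368449 - 135968))/(67301 + 85983/(-3209180689/2)) = (445713 - 48739)/(67301 + 85983*(-2/3209180689)) = 396974/(67301 - 171966/3209180689) = 396974/(215981069378423/3209180689) = 396974*(3209180689/215981069378423) = 1273961294835086/215981069378423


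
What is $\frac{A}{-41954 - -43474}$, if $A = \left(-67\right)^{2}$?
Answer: $\frac{4489}{1520} \approx 2.9533$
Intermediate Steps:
$A = 4489$
$\frac{A}{-41954 - -43474} = \frac{4489}{-41954 - -43474} = \frac{4489}{-41954 + 43474} = \frac{4489}{1520}$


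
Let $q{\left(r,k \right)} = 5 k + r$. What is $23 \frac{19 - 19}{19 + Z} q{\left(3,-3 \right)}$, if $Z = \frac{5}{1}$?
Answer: $0$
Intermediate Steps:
$Z = 5$ ($Z = 5 \cdot 1 = 5$)
$q{\left(r,k \right)} = r + 5 k$
$23 \frac{19 - 19}{19 + Z} q{\left(3,-3 \right)} = 23 \frac{19 - 19}{19 + 5} \left(3 + 5 \left(-3\right)\right) = 23 \cdot \frac{0}{24} \left(3 - 15\right) = 23 \cdot 0 \cdot \frac{1}{24} \left(-12\right) = 23 \cdot 0 \left(-12\right) = 0 \left(-12\right) = 0$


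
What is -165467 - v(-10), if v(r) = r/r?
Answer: -165468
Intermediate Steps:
v(r) = 1
-165467 - v(-10) = -165467 - 1*1 = -165467 - 1 = -165468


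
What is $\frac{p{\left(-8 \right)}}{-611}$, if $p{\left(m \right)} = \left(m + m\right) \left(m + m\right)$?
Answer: $- \frac{256}{611} \approx -0.41899$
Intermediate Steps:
$p{\left(m \right)} = 4 m^{2}$ ($p{\left(m \right)} = 2 m 2 m = 4 m^{2}$)
$\frac{p{\left(-8 \right)}}{-611} = \frac{4 \left(-8\right)^{2}}{-611} = 4 \cdot 64 \left(- \frac{1}{611}\right) = 256 \left(- \frac{1}{611}\right) = - \frac{256}{611}$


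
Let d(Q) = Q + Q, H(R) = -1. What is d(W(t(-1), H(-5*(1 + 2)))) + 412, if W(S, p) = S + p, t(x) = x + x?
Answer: 406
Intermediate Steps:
t(x) = 2*x
d(Q) = 2*Q
d(W(t(-1), H(-5*(1 + 2)))) + 412 = 2*(2*(-1) - 1) + 412 = 2*(-2 - 1) + 412 = 2*(-3) + 412 = -6 + 412 = 406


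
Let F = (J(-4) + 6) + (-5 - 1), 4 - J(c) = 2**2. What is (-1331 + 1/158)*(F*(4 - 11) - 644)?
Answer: 67715634/79 ≈ 8.5716e+5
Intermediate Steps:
J(c) = 0 (J(c) = 4 - 1*2**2 = 4 - 1*4 = 4 - 4 = 0)
F = 0 (F = (0 + 6) + (-5 - 1) = 6 - 6 = 0)
(-1331 + 1/158)*(F*(4 - 11) - 644) = (-1331 + 1/158)*(0*(4 - 11) - 644) = (-1331 + 1/158)*(0*(-7) - 644) = -210297*(0 - 644)/158 = -210297/158*(-644) = 67715634/79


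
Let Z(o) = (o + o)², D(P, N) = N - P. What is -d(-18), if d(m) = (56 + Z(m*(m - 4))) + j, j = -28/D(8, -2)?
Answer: -3136614/5 ≈ -6.2732e+5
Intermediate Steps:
Z(o) = 4*o² (Z(o) = (2*o)² = 4*o²)
j = 14/5 (j = -28/(-2 - 1*8) = -28/(-2 - 8) = -28/(-10) = -28*(-⅒) = 14/5 ≈ 2.8000)
d(m) = 294/5 + 4*m²*(-4 + m)² (d(m) = (56 + 4*(m*(m - 4))²) + 14/5 = (56 + 4*(m*(-4 + m))²) + 14/5 = (56 + 4*(m²*(-4 + m)²)) + 14/5 = (56 + 4*m²*(-4 + m)²) + 14/5 = 294/5 + 4*m²*(-4 + m)²)
-d(-18) = -(294/5 + 4*(-18)²*(-4 - 18)²) = -(294/5 + 4*324*(-22)²) = -(294/5 + 4*324*484) = -(294/5 + 627264) = -1*3136614/5 = -3136614/5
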